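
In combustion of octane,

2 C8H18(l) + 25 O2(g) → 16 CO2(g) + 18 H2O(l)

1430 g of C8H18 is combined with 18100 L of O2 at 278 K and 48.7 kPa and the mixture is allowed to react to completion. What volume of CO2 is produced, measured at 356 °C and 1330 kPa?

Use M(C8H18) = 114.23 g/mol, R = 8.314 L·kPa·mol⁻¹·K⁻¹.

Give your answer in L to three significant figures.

394 L

n(C8H18) = 1430 / 114.23 = 12.52 mol
n(O2) = PV/RT = (48.7 × 18100) / (8.314 × 278) = 381.4 mol
For 12.52 mol C8H18, stoichiometry requires (25/2) × 12.52 = 156.5 mol O2; 381.4 mol is available, so C8H18 is limiting.
n(CO2) = (16/2) × 12.52 = 100.2 mol
V(CO2) = nRT/P = 100.2 × 8.314 × 629.15 / 1330 = 394.1 L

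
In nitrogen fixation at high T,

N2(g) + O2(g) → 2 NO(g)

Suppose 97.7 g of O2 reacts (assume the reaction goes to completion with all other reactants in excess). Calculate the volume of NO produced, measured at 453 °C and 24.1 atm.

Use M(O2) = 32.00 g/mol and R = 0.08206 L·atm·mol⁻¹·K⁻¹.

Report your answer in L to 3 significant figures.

15.1 L

n(O2) = 97.70 / 32.00 = 3.053 mol
n(NO) = (2/1) × 3.053 = 6.106 mol
V = nRT/P = 6.106 × 0.08206 × 726.15 / 24.1 = 15.10 L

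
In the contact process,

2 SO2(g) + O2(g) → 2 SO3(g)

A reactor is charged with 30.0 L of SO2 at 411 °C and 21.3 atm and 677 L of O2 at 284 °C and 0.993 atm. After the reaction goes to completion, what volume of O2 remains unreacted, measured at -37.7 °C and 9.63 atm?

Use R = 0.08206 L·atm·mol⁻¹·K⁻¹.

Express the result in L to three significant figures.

18.1 L

n(SO2) = PV/RT = (21.3 × 30.0) / (0.08206 × 684.15) = 11.38 mol
n(O2) = PV/RT = (0.993 × 677) / (0.08206 × 557.15) = 14.70 mol
For 11.38 mol SO2, stoichiometry requires (1/2) × 11.38 = 5.690 mol O2; 14.70 mol is available, so SO2 is limiting.
n(O2) consumed = (1/2) × 11.38 = 5.690 mol; remaining = 14.70 − 5.690 = 9.010 mol
V(O2) = nRT/P = 9.010 × 0.08206 × 235.45 / 9.63 = 18.08 L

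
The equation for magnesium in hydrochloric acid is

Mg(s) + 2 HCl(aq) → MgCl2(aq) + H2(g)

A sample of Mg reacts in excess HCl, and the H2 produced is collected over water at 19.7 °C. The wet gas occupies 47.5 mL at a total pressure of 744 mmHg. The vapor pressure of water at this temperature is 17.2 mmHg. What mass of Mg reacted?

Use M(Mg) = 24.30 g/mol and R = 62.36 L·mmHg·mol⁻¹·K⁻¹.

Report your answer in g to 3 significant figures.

P(H2) = 744 − 17.2 = 726.8 mmHg
n(H2) = PV/RT = (726.8 × 0.04750) / (62.36 × 292.85) = 0.001890 mol
n(Mg) = (1/1) × 0.001890 = 0.001890 mol
m(Mg) = 0.001890 × 24.30 = 0.04593 g

0.0459 g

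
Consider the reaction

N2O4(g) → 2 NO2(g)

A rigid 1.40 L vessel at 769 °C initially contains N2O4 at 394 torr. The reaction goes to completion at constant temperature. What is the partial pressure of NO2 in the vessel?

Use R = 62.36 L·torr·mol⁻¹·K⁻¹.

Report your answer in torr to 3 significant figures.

n(N2O4)₀ = PV/RT = (394 × 1.40) / (62.36 × 1042.15) = 0.008488 mol
n(NO2) = (2/1) × 0.008488 = 0.01698 mol
P(NO2) = nRT/V = 0.01698 × 62.36 × 1042.15 / 1.40 = 788.2 torr

788 torr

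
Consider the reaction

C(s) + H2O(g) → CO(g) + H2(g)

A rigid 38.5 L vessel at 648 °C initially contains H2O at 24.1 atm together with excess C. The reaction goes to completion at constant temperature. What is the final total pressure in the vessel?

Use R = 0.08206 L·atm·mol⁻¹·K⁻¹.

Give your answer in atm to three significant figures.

At constant T and V, P ∝ n(gas): 1 mol gas → 2 mol gas.
P_final = (2/1) × 24.1 = 48.20 atm

48.2 atm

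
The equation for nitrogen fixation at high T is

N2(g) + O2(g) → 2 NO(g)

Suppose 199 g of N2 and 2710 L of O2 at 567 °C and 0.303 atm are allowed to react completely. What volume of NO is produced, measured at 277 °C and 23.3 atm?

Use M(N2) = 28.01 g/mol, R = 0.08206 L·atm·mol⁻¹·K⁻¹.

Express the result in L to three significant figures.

n(N2) = 199 / 28.01 = 7.105 mol
n(O2) = PV/RT = (0.303 × 2710) / (0.08206 × 840.15) = 11.91 mol
For 7.105 mol N2, stoichiometry requires (1/1) × 7.105 = 7.105 mol O2; 11.91 mol is available, so N2 is limiting.
n(NO) = (2/1) × 7.105 = 14.21 mol
V(NO) = nRT/P = 14.21 × 0.08206 × 550.15 / 23.3 = 27.53 L

27.5 L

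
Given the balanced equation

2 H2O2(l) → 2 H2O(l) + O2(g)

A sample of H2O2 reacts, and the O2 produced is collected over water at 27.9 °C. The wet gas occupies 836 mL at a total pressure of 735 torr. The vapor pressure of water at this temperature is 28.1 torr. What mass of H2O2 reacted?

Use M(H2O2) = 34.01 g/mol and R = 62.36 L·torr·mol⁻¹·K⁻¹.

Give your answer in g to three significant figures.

P(O2) = 735 − 28.1 = 706.9 torr
n(O2) = PV/RT = (706.9 × 0.8360) / (62.36 × 301.05) = 0.03148 mol
n(H2O2) = (2/1) × 0.03148 = 0.06296 mol
m(H2O2) = 0.06296 × 34.01 = 2.141 g

2.14 g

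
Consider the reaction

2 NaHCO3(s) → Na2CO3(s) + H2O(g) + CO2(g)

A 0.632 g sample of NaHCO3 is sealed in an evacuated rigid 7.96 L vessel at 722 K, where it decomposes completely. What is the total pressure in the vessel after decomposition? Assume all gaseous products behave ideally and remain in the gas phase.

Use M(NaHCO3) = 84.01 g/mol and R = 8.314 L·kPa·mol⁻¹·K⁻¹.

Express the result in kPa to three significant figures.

n(NaHCO3) = 0.632 / 84.01 = 0.007523 mol
n(gas produced) = (2/2) × 0.007523 = 0.007523 mol
P = nRT/V = 0.007523 × 8.314 × 722 / 7.96 = 5.673 kPa

5.67 kPa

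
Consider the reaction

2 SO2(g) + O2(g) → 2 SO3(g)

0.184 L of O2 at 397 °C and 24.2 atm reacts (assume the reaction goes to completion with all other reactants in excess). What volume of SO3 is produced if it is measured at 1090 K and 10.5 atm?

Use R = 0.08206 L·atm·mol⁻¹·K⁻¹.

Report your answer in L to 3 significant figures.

1.38 L

n(O2) = PV/RT = (24.2 × 0.184) / (0.08206 × 670.15) = 0.08097 mol
n(SO3) = (2/1) × 0.08097 = 0.1619 mol
V = nRT/P = 0.1619 × 0.08206 × 1090 / 10.5 = 1.379 L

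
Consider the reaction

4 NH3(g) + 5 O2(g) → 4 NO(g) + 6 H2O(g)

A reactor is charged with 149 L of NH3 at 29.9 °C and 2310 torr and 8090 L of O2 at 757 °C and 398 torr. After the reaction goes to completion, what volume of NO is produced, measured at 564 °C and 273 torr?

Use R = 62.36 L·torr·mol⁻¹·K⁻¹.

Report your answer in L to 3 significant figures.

n(NH3) = PV/RT = (2310 × 149) / (62.36 × 303.05) = 18.21 mol
n(O2) = PV/RT = (398 × 8090) / (62.36 × 1030.15) = 50.12 mol
For 18.21 mol NH3, stoichiometry requires (5/4) × 18.21 = 22.76 mol O2; 50.12 mol is available, so NH3 is limiting.
n(NO) = (4/4) × 18.21 = 18.21 mol
V(NO) = nRT/P = 18.21 × 62.36 × 837.15 / 273 = 3482 L

3480 L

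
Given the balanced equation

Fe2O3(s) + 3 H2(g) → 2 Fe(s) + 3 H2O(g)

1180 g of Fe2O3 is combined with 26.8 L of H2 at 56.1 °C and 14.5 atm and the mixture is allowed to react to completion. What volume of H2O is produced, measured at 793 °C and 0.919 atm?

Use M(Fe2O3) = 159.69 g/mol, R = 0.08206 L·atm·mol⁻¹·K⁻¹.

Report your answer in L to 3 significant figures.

n(Fe2O3) = 1180 / 159.69 = 7.389 mol
n(H2) = PV/RT = (14.5 × 26.8) / (0.08206 × 329.25) = 14.38 mol
For 7.389 mol Fe2O3, stoichiometry requires (3/1) × 7.389 = 22.17 mol H2; 14.38 mol is available, so H2 is limiting.
n(H2O) = (3/3) × 14.38 = 14.38 mol
V(H2O) = nRT/P = 14.38 × 0.08206 × 1066.15 / 0.919 = 1369 L

1370 L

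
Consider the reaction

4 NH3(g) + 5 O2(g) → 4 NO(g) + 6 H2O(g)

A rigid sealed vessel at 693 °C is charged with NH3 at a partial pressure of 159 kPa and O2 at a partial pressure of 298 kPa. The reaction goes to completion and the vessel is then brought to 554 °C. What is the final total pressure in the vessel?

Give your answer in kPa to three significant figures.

425 kPa

Because the vessel is rigid and T is held at 693 °C, work the stoichiometry in partial pressures (P_i = n_iRT/V).
P(O2) required for 159 kPa of NH3 = (5/4) × 159 = 198.8 kPa; available 298 kPa, so NH3 is limiting.
P(O2) remaining = 298 − (5/4) × 159 = 99.25 kPa
P(gaseous products) = (4+6)/4 × 159 = 397.5 kPa
P_total at 693 °C = 99.25 + 397.5 = 496.8 kPa
Scaling to 554 °C: P = 496.8 × 827.15/966.15 = 425.3 kPa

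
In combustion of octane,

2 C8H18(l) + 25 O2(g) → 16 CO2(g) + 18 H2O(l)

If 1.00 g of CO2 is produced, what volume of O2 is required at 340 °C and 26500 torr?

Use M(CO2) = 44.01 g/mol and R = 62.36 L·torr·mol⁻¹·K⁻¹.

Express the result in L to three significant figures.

0.0512 L

n(CO2) = 1.000 / 44.01 = 0.02272 mol
n(O2) = (25/16) × 0.02272 = 0.03550 mol
V = nRT/P = 0.03550 × 62.36 × 613.15 / 26500 = 0.05122 L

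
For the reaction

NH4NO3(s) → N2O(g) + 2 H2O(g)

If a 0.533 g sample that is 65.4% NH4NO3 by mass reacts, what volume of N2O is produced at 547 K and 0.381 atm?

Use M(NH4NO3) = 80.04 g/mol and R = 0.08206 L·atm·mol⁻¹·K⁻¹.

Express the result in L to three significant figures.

mass of NH4NO3 = 0.533 × 65.4/100 = 0.3486 g
n(NH4NO3) = 0.3486 / 80.04 = 0.004355 mol
n(N2O) = (1/1) × 0.004355 = 0.004355 mol
V = nRT/P = 0.004355 × 0.08206 × 547 / 0.381 = 0.5131 L

0.513 L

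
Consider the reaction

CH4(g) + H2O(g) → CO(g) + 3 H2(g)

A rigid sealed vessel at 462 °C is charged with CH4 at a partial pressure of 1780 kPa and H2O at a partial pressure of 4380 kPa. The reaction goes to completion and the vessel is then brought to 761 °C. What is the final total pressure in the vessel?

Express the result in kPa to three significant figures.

With V and T fixed, P_i ∝ n_i, so the mole ratios apply directly to partial pressures at 462 °C.
P(H2O) required for 1780 kPa of CH4 = (1/1) × 1780 = 1780 kPa; available 4380 kPa, so CH4 is limiting.
P(H2O) remaining = 4380 − (1/1) × 1780 = 2600 kPa
P(gaseous products) = (1+3)/1 × 1780 = 7120 kPa
P_total at 462 °C = 2600 + 7120 = 9720 kPa
Scaling to 761 °C: P = 9720 × 1034.15/735.15 = 13670 kPa

13700 kPa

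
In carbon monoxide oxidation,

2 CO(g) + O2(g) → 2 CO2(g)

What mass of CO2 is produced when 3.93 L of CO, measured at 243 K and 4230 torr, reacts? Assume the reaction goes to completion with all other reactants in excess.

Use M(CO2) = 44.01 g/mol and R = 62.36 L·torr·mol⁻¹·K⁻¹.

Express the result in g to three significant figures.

n(CO) = PV/RT = (4230 × 3.93) / (62.36 × 243) = 1.097 mol
n(CO2) = (2/2) × 1.097 = 1.097 mol
m(CO2) = 1.097 × 44.01 = 48.28 g

48.3 g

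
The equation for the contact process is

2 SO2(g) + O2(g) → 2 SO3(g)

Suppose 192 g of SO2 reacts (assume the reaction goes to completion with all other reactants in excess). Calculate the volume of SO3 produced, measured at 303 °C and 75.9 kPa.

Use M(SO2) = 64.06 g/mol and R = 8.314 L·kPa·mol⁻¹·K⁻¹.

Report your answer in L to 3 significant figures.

n(SO2) = 192.0 / 64.06 = 2.997 mol
n(SO3) = (2/2) × 2.997 = 2.997 mol
V = nRT/P = 2.997 × 8.314 × 576.15 / 75.9 = 189.1 L

189 L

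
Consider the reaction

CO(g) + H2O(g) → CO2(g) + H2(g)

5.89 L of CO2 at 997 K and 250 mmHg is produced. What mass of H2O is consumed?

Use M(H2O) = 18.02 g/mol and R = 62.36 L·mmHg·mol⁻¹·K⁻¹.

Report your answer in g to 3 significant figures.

n(CO2) = PV/RT = (250 × 5.89) / (62.36 × 997) = 0.02368 mol
n(H2O) = (1/1) × 0.02368 = 0.02368 mol
m(H2O) = 0.02368 × 18.02 = 0.4267 g

0.427 g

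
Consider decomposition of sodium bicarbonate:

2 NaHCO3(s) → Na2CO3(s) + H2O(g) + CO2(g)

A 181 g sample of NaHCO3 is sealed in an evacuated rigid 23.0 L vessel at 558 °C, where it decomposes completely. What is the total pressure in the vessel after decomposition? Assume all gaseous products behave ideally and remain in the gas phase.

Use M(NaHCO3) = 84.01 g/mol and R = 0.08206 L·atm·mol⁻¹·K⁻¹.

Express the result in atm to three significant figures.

n(NaHCO3) = 181 / 84.01 = 2.155 mol
n(gas produced) = (2/2) × 2.155 = 2.155 mol
P = nRT/V = 2.155 × 0.08206 × 831.15 / 23.0 = 6.390 atm

6.39 atm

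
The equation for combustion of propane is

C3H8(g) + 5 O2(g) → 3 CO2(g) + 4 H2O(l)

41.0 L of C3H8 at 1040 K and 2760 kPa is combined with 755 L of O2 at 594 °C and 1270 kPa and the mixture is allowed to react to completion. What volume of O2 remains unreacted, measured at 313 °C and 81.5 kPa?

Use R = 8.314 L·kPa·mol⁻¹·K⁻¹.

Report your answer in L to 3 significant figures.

n(C3H8) = PV/RT = (2760 × 41.0) / (8.314 × 1040) = 13.09 mol
n(O2) = PV/RT = (1270 × 755) / (8.314 × 867.15) = 133.0 mol
For 13.09 mol C3H8, stoichiometry requires (5/1) × 13.09 = 65.45 mol O2; 133.0 mol is available, so C3H8 is limiting.
n(O2) consumed = (5/1) × 13.09 = 65.45 mol; remaining = 133.0 − 65.45 = 67.55 mol
V(O2) = nRT/P = 67.55 × 8.314 × 586.15 / 81.5 = 4039 L

4040 L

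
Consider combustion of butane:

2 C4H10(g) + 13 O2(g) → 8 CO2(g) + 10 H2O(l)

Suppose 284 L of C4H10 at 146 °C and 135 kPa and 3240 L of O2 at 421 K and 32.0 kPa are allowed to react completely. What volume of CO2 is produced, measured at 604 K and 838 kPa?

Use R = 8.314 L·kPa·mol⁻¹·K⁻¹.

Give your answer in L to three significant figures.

n(C4H10) = PV/RT = (135 × 284) / (8.314 × 419.15) = 11.00 mol
n(O2) = PV/RT = (32.0 × 3240) / (8.314 × 421) = 29.62 mol
For 11.00 mol C4H10, stoichiometry requires (13/2) × 11.00 = 71.50 mol O2; 29.62 mol is available, so O2 is limiting.
n(CO2) = (8/13) × 29.62 = 18.23 mol
V(CO2) = nRT/P = 18.23 × 8.314 × 604 / 838 = 109.2 L

109 L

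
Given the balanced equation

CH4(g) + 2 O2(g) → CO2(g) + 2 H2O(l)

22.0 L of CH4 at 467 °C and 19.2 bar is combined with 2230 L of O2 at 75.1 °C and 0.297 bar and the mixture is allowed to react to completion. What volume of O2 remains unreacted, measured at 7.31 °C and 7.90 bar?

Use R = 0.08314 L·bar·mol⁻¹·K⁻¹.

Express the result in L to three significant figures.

27.0 L

n(CH4) = PV/RT = (19.2 × 22.0) / (0.08314 × 740.15) = 6.864 mol
n(O2) = PV/RT = (0.297 × 2230) / (0.08314 × 348.25) = 22.87 mol
For 6.864 mol CH4, stoichiometry requires (2/1) × 6.864 = 13.73 mol O2; 22.87 mol is available, so CH4 is limiting.
n(O2) consumed = (2/1) × 6.864 = 13.73 mol; remaining = 22.87 − 13.73 = 9.140 mol
V(O2) = nRT/P = 9.140 × 0.08314 × 280.46 / 7.90 = 26.98 L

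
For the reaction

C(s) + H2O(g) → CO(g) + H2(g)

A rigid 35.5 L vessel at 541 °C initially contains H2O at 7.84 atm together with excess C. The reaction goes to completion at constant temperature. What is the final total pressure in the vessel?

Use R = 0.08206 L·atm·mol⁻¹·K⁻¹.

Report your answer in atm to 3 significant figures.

Since T and V are fixed, P_final/P_initial = n_final/n_initial = 2/1.
P_final = (2/1) × 7.84 = 15.68 atm

15.7 atm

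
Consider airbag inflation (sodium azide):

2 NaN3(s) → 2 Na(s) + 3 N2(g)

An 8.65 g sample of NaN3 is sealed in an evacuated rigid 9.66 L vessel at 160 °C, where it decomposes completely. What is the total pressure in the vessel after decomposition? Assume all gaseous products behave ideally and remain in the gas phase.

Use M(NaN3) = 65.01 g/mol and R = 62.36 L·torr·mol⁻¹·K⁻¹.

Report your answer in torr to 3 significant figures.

558 torr

n(NaN3) = 8.65 / 65.01 = 0.1331 mol
n(gas produced) = (3/2) × 0.1331 = 0.1996 mol
P = nRT/V = 0.1996 × 62.36 × 433.15 / 9.66 = 558.1 torr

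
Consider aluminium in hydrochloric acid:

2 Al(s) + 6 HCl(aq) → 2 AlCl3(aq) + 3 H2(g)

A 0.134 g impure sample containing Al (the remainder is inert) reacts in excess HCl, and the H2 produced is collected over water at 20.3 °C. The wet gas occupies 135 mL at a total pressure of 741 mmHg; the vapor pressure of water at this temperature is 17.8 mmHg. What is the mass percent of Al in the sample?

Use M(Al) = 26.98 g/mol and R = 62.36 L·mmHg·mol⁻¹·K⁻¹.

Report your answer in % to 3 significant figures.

P(H2) = 741 − 17.8 = 723.2 mmHg
n(H2) = PV/RT = (723.2 × 0.1350) / (62.36 × 293.45) = 0.005335 mol
n(Al) = (2/3) × 0.005335 = 0.003557 mol
m(Al) = 0.003557 × 26.98 = 0.09597 g
%Al = 0.09597 / 0.134 × 100 = 71.62%

71.6 %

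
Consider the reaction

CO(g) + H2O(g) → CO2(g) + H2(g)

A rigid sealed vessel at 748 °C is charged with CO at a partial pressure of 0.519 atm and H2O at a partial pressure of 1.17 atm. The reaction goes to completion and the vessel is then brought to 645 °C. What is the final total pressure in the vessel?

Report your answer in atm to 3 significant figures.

With V and T fixed, P_i ∝ n_i, so the mole ratios apply directly to partial pressures at 748 °C.
P(H2O) required for 0.519 atm of CO = (1/1) × 0.519 = 0.5190 atm; available 1.17 atm, so CO is limiting.
P(H2O) remaining = 1.17 − (1/1) × 0.519 = 0.6510 atm
P(gaseous products) = (1+1)/1 × 0.519 = 1.038 atm
P_total at 748 °C = 0.6510 + 1.038 = 1.689 atm
Scaling to 645 °C: P = 1.689 × 918.15/1021.15 = 1.519 atm

1.52 atm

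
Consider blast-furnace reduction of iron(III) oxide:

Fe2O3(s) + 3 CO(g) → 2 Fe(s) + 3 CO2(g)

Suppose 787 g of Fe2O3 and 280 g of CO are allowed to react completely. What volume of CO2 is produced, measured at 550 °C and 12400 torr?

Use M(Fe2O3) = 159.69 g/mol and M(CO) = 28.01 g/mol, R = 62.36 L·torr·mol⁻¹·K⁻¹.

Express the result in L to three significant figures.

n(Fe2O3) = 787 / 159.69 = 4.928 mol
n(CO) = 280 / 28.01 = 9.996 mol
For 4.928 mol Fe2O3, stoichiometry requires (3/1) × 4.928 = 14.78 mol CO; 9.996 mol is available, so CO is limiting.
n(CO2) = (3/3) × 9.996 = 9.996 mol
V(CO2) = nRT/P = 9.996 × 62.36 × 823.15 / 12400 = 41.38 L

41.4 L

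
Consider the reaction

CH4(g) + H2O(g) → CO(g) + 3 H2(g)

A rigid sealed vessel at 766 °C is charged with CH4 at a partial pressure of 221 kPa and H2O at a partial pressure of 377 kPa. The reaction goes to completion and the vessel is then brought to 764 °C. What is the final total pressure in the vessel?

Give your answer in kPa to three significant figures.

With V and T fixed, P_i ∝ n_i, so the mole ratios apply directly to partial pressures at 766 °C.
P(H2O) required for 221 kPa of CH4 = (1/1) × 221 = 221.0 kPa; available 377 kPa, so CH4 is limiting.
P(H2O) remaining = 377 − (1/1) × 221 = 156.0 kPa
P(gaseous products) = (1+3)/1 × 221 = 884.0 kPa
P_total at 766 °C = 156.0 + 884.0 = 1040 kPa
Scaling to 764 °C: P = 1040 × 1037.15/1039.15 = 1038 kPa

1040 kPa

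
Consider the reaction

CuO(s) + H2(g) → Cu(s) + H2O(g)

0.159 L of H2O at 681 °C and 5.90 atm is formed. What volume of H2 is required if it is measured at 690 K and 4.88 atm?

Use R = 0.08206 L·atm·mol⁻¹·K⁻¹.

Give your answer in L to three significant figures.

0.139 L

n(H2O) = PV/RT = (5.90 × 0.159) / (0.08206 × 954.15) = 0.01198 mol
n(H2) = (1/1) × 0.01198 = 0.01198 mol
V = nRT/P = 0.01198 × 0.08206 × 690 / 4.88 = 0.1390 L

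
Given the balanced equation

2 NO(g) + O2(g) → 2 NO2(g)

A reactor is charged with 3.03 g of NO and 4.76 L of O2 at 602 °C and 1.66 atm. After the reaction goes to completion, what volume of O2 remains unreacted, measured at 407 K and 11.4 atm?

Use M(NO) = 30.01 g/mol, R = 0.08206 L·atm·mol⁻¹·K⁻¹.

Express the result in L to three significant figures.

n(NO) = 3.03 / 30.01 = 0.1010 mol
n(O2) = PV/RT = (1.66 × 4.76) / (0.08206 × 875.15) = 0.1100 mol
For 0.1010 mol NO, stoichiometry requires (1/2) × 0.1010 = 0.05050 mol O2; 0.1100 mol is available, so NO is limiting.
n(O2) consumed = (1/2) × 0.1010 = 0.05050 mol; remaining = 0.1100 − 0.05050 = 0.05950 mol
V(O2) = nRT/P = 0.05950 × 0.08206 × 407 / 11.4 = 0.1743 L

0.174 L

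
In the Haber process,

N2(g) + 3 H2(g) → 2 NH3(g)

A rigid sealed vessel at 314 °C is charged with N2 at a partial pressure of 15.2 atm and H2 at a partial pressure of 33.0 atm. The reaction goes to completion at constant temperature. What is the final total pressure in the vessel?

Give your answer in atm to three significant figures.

At constant V, partial pressures at 314 °C are proportional to moles, so apply stoichiometry directly to pressures.
P(H2) required for 15.2 atm of N2 = (3/1) × 15.2 = 45.60 atm; available 33.0 atm, so H2 is limiting.
P(N2) remaining = 15.2 − (1/3) × 33.0 = 4.200 atm
P(gaseous products) = (2)/3 × 33.0 = 22.00 atm
P_total at 314 °C = 4.200 + 22.00 = 26.20 atm

26.2 atm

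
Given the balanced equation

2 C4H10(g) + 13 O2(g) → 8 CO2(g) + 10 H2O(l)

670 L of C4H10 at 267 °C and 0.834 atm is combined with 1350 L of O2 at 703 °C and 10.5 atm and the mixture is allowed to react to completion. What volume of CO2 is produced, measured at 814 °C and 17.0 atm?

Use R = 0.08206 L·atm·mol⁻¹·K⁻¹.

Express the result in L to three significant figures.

n(C4H10) = PV/RT = (0.834 × 670) / (0.08206 × 540.15) = 12.61 mol
n(O2) = PV/RT = (10.5 × 1350) / (0.08206 × 976.15) = 177.0 mol
For 12.61 mol C4H10, stoichiometry requires (13/2) × 12.61 = 81.97 mol O2; 177.0 mol is available, so C4H10 is limiting.
n(CO2) = (8/2) × 12.61 = 50.44 mol
V(CO2) = nRT/P = 50.44 × 0.08206 × 1087.15 / 17.0 = 264.7 L

265 L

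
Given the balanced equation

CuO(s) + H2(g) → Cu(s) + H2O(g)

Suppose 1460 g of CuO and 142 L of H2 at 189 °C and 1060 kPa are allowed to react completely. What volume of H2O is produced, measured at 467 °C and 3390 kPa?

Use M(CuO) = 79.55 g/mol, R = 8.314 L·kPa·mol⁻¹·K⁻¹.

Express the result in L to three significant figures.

33.3 L

n(CuO) = 1460 / 79.55 = 18.35 mol
n(H2) = PV/RT = (1060 × 142) / (8.314 × 462.15) = 39.17 mol
For 18.35 mol CuO, stoichiometry requires (1/1) × 18.35 = 18.35 mol H2; 39.17 mol is available, so CuO is limiting.
n(H2O) = (1/1) × 18.35 = 18.35 mol
V(H2O) = nRT/P = 18.35 × 8.314 × 740.15 / 3390 = 33.31 L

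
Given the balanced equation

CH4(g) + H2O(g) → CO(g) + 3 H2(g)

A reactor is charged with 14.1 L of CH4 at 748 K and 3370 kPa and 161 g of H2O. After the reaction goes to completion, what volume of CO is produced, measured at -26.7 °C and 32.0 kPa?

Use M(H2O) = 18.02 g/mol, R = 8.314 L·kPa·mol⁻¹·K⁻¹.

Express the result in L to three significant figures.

n(CH4) = PV/RT = (3370 × 14.1) / (8.314 × 748) = 7.641 mol
n(H2O) = 161 / 18.02 = 8.935 mol
For 7.641 mol CH4, stoichiometry requires (1/1) × 7.641 = 7.641 mol H2O; 8.935 mol is available, so CH4 is limiting.
n(CO) = (1/1) × 7.641 = 7.641 mol
V(CO) = nRT/P = 7.641 × 8.314 × 246.45 / 32.0 = 489.3 L

489 L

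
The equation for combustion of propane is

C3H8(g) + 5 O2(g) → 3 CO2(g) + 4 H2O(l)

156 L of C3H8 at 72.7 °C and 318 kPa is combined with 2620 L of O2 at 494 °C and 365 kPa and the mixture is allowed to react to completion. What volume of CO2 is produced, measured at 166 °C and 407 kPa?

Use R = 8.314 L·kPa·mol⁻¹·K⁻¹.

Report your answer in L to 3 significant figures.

464 L

n(C3H8) = PV/RT = (318 × 156) / (8.314 × 345.85) = 17.25 mol
n(O2) = PV/RT = (365 × 2620) / (8.314 × 767.15) = 149.9 mol
For 17.25 mol C3H8, stoichiometry requires (5/1) × 17.25 = 86.25 mol O2; 149.9 mol is available, so C3H8 is limiting.
n(CO2) = (3/1) × 17.25 = 51.75 mol
V(CO2) = nRT/P = 51.75 × 8.314 × 439.15 / 407 = 464.2 L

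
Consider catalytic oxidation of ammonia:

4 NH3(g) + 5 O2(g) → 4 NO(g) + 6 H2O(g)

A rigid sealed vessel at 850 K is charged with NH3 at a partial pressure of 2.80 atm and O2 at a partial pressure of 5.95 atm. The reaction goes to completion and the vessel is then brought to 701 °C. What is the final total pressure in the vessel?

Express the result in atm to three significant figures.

10.8 atm

With V and T fixed, P_i ∝ n_i, so the mole ratios apply directly to partial pressures at 850 K.
P(O2) required for 2.80 atm of NH3 = (5/4) × 2.80 = 3.500 atm; available 5.95 atm, so NH3 is limiting.
P(O2) remaining = 5.95 − (5/4) × 2.80 = 2.450 atm
P(gaseous products) = (4+6)/4 × 2.80 = 7.000 atm
P_total at 850 K = 2.450 + 7.000 = 9.450 atm
Scaling to 701 °C: P = 9.450 × 974.15/850 = 10.83 atm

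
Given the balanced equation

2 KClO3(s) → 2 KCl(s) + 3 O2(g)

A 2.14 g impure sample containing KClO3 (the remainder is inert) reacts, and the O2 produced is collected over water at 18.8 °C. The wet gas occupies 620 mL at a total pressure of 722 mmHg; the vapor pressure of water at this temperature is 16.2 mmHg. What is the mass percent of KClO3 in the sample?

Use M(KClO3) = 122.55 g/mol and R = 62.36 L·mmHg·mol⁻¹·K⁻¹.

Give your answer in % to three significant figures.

P(O2) = 722 − 16.2 = 705.8 mmHg
n(O2) = PV/RT = (705.8 × 0.6200) / (62.36 × 291.95) = 0.02404 mol
n(KClO3) = (2/3) × 0.02404 = 0.01603 mol
m(KClO3) = 0.01603 × 122.55 = 1.964 g
%KClO3 = 1.964 / 2.14 × 100 = 91.78%

91.8 %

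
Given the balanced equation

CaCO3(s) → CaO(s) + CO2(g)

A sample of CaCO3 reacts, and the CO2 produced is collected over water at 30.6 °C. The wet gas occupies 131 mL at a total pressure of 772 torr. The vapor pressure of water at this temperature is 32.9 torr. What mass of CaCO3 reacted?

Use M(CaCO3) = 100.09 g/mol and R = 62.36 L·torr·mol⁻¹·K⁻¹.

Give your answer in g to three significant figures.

P(CO2) = 772 − 32.9 = 739.1 torr
n(CO2) = PV/RT = (739.1 × 0.1310) / (62.36 × 303.75) = 0.005112 mol
n(CaCO3) = (1/1) × 0.005112 = 0.005112 mol
m(CaCO3) = 0.005112 × 100.09 = 0.5117 g

0.512 g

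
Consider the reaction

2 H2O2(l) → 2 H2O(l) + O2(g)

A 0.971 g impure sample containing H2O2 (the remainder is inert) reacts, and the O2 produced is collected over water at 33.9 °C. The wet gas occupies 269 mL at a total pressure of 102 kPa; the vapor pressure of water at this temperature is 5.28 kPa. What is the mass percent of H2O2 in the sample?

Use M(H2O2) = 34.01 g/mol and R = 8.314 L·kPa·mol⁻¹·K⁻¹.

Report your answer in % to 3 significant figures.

P(O2) = 102 − 5.28 = 96.72 kPa
n(O2) = PV/RT = (96.72 × 0.2690) / (8.314 × 307.05) = 0.01019 mol
n(H2O2) = (2/1) × 0.01019 = 0.02038 mol
m(H2O2) = 0.02038 × 34.01 = 0.6931 g
%H2O2 = 0.6931 / 0.971 × 100 = 71.38%

71.4 %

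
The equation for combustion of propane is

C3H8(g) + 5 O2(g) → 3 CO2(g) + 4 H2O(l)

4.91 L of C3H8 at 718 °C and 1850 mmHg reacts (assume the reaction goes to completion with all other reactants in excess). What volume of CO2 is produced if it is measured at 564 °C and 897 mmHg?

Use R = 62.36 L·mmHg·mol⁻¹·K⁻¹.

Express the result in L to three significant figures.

25.7 L

n(C3H8) = PV/RT = (1850 × 4.91) / (62.36 × 991.15) = 0.1470 mol
n(CO2) = (3/1) × 0.1470 = 0.4410 mol
V = nRT/P = 0.4410 × 62.36 × 837.15 / 897 = 25.67 L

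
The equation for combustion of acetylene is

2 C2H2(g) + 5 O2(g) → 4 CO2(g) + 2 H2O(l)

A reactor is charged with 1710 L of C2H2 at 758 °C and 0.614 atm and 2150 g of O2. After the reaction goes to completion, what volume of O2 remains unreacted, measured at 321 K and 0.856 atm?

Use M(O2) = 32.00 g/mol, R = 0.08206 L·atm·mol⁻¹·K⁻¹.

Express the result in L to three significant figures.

n(C2H2) = PV/RT = (0.614 × 1710) / (0.08206 × 1031.15) = 12.41 mol
n(O2) = 2150 / 32.00 = 67.19 mol
For 12.41 mol C2H2, stoichiometry requires (5/2) × 12.41 = 31.02 mol O2; 67.19 mol is available, so C2H2 is limiting.
n(O2) consumed = (5/2) × 12.41 = 31.02 mol; remaining = 67.19 − 31.02 = 36.17 mol
V(O2) = nRT/P = 36.17 × 0.08206 × 321 / 0.856 = 1113 L

1110 L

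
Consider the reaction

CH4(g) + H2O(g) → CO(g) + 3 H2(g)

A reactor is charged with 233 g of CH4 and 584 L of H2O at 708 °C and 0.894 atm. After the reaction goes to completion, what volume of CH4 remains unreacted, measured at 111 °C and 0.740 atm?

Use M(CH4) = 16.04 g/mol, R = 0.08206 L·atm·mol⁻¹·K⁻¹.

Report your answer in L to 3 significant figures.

343 L

n(CH4) = 233 / 16.04 = 14.53 mol
n(H2O) = PV/RT = (0.894 × 584) / (0.08206 × 981.15) = 6.485 mol
For 14.53 mol CH4, stoichiometry requires (1/1) × 14.53 = 14.53 mol H2O; 6.485 mol is available, so H2O is limiting.
n(CH4) consumed = (1/1) × 6.485 = 6.485 mol; remaining = 14.53 − 6.485 = 8.045 mol
V(CH4) = nRT/P = 8.045 × 0.08206 × 384.15 / 0.740 = 342.7 L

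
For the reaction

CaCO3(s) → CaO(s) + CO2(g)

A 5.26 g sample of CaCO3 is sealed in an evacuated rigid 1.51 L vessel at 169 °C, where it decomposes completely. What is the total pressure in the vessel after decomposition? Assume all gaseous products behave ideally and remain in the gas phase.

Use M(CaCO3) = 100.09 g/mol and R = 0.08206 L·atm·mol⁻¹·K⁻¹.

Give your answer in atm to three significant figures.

1.26 atm

n(CaCO3) = 5.26 / 100.09 = 0.05255 mol
n(gas produced) = (1/1) × 0.05255 = 0.05255 mol
P = nRT/V = 0.05255 × 0.08206 × 442.15 / 1.51 = 1.263 atm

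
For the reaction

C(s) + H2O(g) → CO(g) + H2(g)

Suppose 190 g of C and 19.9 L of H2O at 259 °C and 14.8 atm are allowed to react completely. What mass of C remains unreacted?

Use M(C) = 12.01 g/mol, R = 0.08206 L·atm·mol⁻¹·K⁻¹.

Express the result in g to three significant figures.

n(C) = 190 / 12.01 = 15.82 mol
n(H2O) = PV/RT = (14.8 × 19.9) / (0.08206 × 532.15) = 6.744 mol
For 15.82 mol C, stoichiometry requires (1/1) × 15.82 = 15.82 mol H2O; 6.744 mol is available, so H2O is limiting.
n(C) consumed = (1/1) × 6.744 = 6.744 mol; remaining = 15.82 − 6.744 = 9.076 mol
m(C) = 9.076 × 12.01 = 109.0 g

109 g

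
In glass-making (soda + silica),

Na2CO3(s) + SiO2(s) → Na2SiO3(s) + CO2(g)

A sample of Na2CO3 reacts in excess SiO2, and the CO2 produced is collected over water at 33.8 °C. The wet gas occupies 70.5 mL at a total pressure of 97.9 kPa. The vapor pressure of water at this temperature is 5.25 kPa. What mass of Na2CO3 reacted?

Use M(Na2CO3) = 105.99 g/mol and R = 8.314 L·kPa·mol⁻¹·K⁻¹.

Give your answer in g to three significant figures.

0.271 g

P(CO2) = 97.9 − 5.25 = 92.65 kPa
n(CO2) = PV/RT = (92.65 × 0.07050) / (8.314 × 306.95) = 0.002560 mol
n(Na2CO3) = (1/1) × 0.002560 = 0.002560 mol
m(Na2CO3) = 0.002560 × 105.99 = 0.2713 g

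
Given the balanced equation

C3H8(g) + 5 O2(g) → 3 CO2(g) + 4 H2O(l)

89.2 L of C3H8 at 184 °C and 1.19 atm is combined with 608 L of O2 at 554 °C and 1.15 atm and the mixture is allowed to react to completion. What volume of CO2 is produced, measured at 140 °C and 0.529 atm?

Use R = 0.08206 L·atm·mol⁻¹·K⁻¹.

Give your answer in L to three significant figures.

396 L

n(C3H8) = PV/RT = (1.19 × 89.2) / (0.08206 × 457.15) = 2.830 mol
n(O2) = PV/RT = (1.15 × 608) / (0.08206 × 827.15) = 10.30 mol
For 2.830 mol C3H8, stoichiometry requires (5/1) × 2.830 = 14.15 mol O2; 10.30 mol is available, so O2 is limiting.
n(CO2) = (3/5) × 10.30 = 6.180 mol
V(CO2) = nRT/P = 6.180 × 0.08206 × 413.15 / 0.529 = 396.1 L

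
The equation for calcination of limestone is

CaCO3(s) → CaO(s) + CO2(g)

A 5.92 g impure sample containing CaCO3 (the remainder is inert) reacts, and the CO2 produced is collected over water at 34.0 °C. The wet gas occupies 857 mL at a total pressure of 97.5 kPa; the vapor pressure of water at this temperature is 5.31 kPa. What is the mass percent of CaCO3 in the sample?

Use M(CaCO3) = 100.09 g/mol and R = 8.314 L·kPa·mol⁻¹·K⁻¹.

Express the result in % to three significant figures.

P(CO2) = 97.5 − 5.31 = 92.19 kPa
n(CO2) = PV/RT = (92.19 × 0.8570) / (8.314 × 307.15) = 0.03094 mol
n(CaCO3) = (1/1) × 0.03094 = 0.03094 mol
m(CaCO3) = 0.03094 × 100.09 = 3.097 g
%CaCO3 = 3.097 / 5.92 × 100 = 52.31%

52.3 %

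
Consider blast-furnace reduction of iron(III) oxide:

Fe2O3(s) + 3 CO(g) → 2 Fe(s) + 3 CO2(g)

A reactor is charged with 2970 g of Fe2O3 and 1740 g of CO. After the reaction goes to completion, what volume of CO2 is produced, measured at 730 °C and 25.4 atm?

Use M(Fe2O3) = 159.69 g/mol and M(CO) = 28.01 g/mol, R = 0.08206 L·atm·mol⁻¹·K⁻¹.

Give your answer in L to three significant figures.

181 L

n(Fe2O3) = 2970 / 159.69 = 18.60 mol
n(CO) = 1740 / 28.01 = 62.12 mol
For 18.60 mol Fe2O3, stoichiometry requires (3/1) × 18.60 = 55.80 mol CO; 62.12 mol is available, so Fe2O3 is limiting.
n(CO2) = (3/1) × 18.60 = 55.80 mol
V(CO2) = nRT/P = 55.80 × 0.08206 × 1003.15 / 25.4 = 180.8 L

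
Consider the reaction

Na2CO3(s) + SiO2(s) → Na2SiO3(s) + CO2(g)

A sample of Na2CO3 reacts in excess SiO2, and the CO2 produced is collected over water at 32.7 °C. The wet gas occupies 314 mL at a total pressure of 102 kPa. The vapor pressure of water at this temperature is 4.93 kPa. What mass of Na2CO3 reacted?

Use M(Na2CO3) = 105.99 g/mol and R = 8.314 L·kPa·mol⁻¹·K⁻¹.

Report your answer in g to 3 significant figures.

1.27 g

P(CO2) = 102 − 4.93 = 97.07 kPa
n(CO2) = PV/RT = (97.07 × 0.3140) / (8.314 × 305.85) = 0.01199 mol
n(Na2CO3) = (1/1) × 0.01199 = 0.01199 mol
m(Na2CO3) = 0.01199 × 105.99 = 1.271 g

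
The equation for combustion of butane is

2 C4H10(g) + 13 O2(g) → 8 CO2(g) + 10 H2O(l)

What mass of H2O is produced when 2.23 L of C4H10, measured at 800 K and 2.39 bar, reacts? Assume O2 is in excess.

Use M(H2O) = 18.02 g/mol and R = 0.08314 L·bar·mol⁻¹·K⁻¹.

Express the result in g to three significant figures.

n(C4H10) = PV/RT = (2.39 × 2.23) / (0.08314 × 800) = 0.08013 mol
n(H2O) = (10/2) × 0.08013 = 0.4007 mol
m(H2O) = 0.4007 × 18.02 = 7.221 g

7.22 g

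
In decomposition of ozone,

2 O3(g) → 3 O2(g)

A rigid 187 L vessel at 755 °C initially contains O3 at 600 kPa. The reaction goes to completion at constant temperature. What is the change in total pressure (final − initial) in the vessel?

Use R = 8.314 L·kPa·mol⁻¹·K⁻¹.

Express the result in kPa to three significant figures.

300 kPa

Since T and V are fixed, P_final/P_initial = n_final/n_initial = 3/2.
P_final = (3/2) × 600 = 900.0 kPa; ΔP = 900.0 − 600 = 300.0 kPa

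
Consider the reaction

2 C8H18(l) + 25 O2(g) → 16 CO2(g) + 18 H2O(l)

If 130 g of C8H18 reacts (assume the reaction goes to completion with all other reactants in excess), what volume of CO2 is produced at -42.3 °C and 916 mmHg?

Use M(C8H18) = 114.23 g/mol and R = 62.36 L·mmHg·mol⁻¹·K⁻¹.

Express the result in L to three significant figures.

143 L

n(C8H18) = 130.0 / 114.23 = 1.138 mol
n(CO2) = (16/2) × 1.138 = 9.104 mol
V = nRT/P = 9.104 × 62.36 × 230.85 / 916 = 143.1 L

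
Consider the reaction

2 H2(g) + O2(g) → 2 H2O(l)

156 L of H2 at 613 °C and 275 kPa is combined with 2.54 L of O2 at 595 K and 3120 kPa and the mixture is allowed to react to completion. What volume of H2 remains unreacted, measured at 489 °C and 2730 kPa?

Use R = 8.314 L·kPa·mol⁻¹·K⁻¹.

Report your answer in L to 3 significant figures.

6.08 L

n(H2) = PV/RT = (275 × 156) / (8.314 × 886.15) = 5.823 mol
n(O2) = PV/RT = (3120 × 2.54) / (8.314 × 595) = 1.602 mol
For 5.823 mol H2, stoichiometry requires (1/2) × 5.823 = 2.912 mol O2; 1.602 mol is available, so O2 is limiting.
n(H2) consumed = (2/1) × 1.602 = 3.204 mol; remaining = 5.823 − 3.204 = 2.619 mol
V(H2) = nRT/P = 2.619 × 8.314 × 762.15 / 2730 = 6.079 L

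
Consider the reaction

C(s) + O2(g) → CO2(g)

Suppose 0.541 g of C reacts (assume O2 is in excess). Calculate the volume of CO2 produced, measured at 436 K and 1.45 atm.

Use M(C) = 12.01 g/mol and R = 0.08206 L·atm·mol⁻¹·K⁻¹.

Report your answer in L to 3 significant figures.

1.11 L

n(C) = 0.5410 / 12.01 = 0.04505 mol
n(CO2) = (1/1) × 0.04505 = 0.04505 mol
V = nRT/P = 0.04505 × 0.08206 × 436 / 1.45 = 1.112 L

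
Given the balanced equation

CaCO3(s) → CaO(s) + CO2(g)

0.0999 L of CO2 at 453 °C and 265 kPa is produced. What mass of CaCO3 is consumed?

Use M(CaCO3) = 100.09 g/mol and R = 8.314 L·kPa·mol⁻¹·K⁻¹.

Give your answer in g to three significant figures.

0.439 g

n(CO2) = PV/RT = (265 × 0.0999) / (8.314 × 726.15) = 0.004385 mol
n(CaCO3) = (1/1) × 0.004385 = 0.004385 mol
m(CaCO3) = 0.004385 × 100.09 = 0.4389 g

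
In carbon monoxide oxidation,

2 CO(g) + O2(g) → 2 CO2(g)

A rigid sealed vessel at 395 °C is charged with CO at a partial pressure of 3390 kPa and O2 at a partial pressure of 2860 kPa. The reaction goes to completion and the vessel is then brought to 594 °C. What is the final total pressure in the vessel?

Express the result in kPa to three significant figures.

With V and T fixed, P_i ∝ n_i, so the mole ratios apply directly to partial pressures at 395 °C.
P(O2) required for 3390 kPa of CO = (1/2) × 3390 = 1695 kPa; available 2860 kPa, so CO is limiting.
P(O2) remaining = 2860 − (1/2) × 3390 = 1165 kPa
P(gaseous products) = (2)/2 × 3390 = 3390 kPa
P_total at 395 °C = 1165 + 3390 = 4555 kPa
Scaling to 594 °C: P = 4555 × 867.15/668.15 = 5912 kPa

5910 kPa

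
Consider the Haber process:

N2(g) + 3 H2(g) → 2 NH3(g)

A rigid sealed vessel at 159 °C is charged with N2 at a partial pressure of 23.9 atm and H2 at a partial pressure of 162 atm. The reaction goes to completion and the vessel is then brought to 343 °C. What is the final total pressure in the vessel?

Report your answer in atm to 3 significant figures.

197 atm

With V and T fixed, P_i ∝ n_i, so the mole ratios apply directly to partial pressures at 159 °C.
P(H2) required for 23.9 atm of N2 = (3/1) × 23.9 = 71.70 atm; available 162 atm, so N2 is limiting.
P(H2) remaining = 162 − (3/1) × 23.9 = 90.30 atm
P(gaseous products) = (2)/1 × 23.9 = 47.80 atm
P_total at 159 °C = 90.30 + 47.80 = 138.1 atm
Scaling to 343 °C: P = 138.1 × 616.15/432.15 = 196.9 atm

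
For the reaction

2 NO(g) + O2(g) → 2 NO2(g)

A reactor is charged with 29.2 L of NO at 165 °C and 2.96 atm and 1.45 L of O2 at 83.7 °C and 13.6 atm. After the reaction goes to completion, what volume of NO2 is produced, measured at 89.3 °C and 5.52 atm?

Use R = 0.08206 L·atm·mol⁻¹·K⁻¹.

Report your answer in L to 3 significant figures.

n(NO) = PV/RT = (2.96 × 29.2) / (0.08206 × 438.15) = 2.404 mol
n(O2) = PV/RT = (13.6 × 1.45) / (0.08206 × 356.85) = 0.6734 mol
For 2.404 mol NO, stoichiometry requires (1/2) × 2.404 = 1.202 mol O2; 0.6734 mol is available, so O2 is limiting.
n(NO2) = (2/1) × 0.6734 = 1.347 mol
V(NO2) = nRT/P = 1.347 × 0.08206 × 362.45 / 5.52 = 7.258 L

7.26 L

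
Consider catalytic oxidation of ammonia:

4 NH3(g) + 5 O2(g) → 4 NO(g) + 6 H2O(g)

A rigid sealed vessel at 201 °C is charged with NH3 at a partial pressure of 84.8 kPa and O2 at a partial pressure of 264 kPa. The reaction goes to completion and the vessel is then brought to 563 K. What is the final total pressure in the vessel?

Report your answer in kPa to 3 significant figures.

Because the vessel is rigid and T is held at 201 °C, work the stoichiometry in partial pressures (P_i = n_iRT/V).
P(O2) required for 84.8 kPa of NH3 = (5/4) × 84.8 = 106.0 kPa; available 264 kPa, so NH3 is limiting.
P(O2) remaining = 264 − (5/4) × 84.8 = 158.0 kPa
P(gaseous products) = (4+6)/4 × 84.8 = 212.0 kPa
P_total at 201 °C = 158.0 + 212.0 = 370.0 kPa
Scaling to 563 K: P = 370.0 × 563/474.15 = 439.3 kPa

439 kPa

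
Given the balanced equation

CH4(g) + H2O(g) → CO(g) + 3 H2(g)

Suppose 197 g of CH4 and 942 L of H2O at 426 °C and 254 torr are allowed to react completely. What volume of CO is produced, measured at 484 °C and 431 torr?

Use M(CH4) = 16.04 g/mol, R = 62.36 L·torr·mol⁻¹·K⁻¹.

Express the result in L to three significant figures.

n(CH4) = 197 / 16.04 = 12.28 mol
n(H2O) = PV/RT = (254 × 942) / (62.36 × 699.15) = 5.488 mol
For 12.28 mol CH4, stoichiometry requires (1/1) × 12.28 = 12.28 mol H2O; 5.488 mol is available, so H2O is limiting.
n(CO) = (1/1) × 5.488 = 5.488 mol
V(CO) = nRT/P = 5.488 × 62.36 × 757.15 / 431 = 601.2 L

601 L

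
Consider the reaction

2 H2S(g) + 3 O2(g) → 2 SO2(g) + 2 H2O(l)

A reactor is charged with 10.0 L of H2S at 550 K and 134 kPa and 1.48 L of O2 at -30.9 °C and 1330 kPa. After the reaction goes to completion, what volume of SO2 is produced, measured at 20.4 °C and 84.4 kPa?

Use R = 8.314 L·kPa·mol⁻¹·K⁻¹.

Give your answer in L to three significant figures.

8.47 L

n(H2S) = PV/RT = (134 × 10.0) / (8.314 × 550) = 0.2930 mol
n(O2) = PV/RT = (1330 × 1.48) / (8.314 × 242.25) = 0.9773 mol
For 0.2930 mol H2S, stoichiometry requires (3/2) × 0.2930 = 0.4395 mol O2; 0.9773 mol is available, so H2S is limiting.
n(SO2) = (2/2) × 0.2930 = 0.2930 mol
V(SO2) = nRT/P = 0.2930 × 8.314 × 293.55 / 84.4 = 8.473 L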